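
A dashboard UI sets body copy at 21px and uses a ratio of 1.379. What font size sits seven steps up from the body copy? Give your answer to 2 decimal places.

199.14px

Each step on a modular scale multiplies by the ratio, so the size n steps from the base is base × ratioⁿ.
21.0 × 1.379⁷ = 21.0 × 9.48309 ≈ 199.14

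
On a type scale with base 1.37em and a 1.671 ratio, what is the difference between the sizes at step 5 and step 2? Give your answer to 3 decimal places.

Step 2: 1.37 × 1.671² = 3.82537em
Step 5: 1.37 × 1.671⁵ = 17.84854em
Difference: 17.84854 − 3.82537 = 14.02317em

14.023em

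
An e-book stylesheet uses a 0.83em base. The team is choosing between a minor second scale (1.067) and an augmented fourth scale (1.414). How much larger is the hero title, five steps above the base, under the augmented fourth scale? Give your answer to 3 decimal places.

3.544em

Minor second: 0.83 × 1.067⁵ = 1.14789em
Augmented fourth: 0.83 × 1.414⁵ = 4.69164em
Difference: 4.69164 − 1.14789 = 3.54375em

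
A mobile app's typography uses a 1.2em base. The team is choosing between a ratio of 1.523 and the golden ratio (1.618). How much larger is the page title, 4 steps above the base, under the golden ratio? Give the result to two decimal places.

1.77em

At 1.523: 1.2 × 1.523⁴ = 6.4563em
Golden ratio: 1.2 × 1.618⁴ = 8.2242em
Difference: 8.2242 − 6.4563 = 1.7679em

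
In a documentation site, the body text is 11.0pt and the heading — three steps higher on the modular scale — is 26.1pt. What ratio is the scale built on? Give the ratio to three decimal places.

1.334

The ratio satisfies 11.0 × r³ = 26.1, so r = (26.1 / 11.0)^(1/3).
r = 2.3727^(1/3) ≈ 1.3338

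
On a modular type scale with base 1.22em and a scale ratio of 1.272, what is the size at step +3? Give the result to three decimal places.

A modular type scale is a geometric sequence: sizeₙ = base × rⁿ.
1.22 × 1.272³ = 1.22 × 2.05808 ≈ 2.511

2.511em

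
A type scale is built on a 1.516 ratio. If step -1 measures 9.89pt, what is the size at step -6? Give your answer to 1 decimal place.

1.2pt

The gap is -6 − (-1) = -5 steps, so the factor is 1.516^-5.
9.89 ÷ 1.516⁵ = 9.89 ÷ 8.00748 ≈ 1.235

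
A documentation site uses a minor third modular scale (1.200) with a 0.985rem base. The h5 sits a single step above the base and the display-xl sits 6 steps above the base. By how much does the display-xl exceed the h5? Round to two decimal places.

Step 1: 0.985 × 1.200 = 1.1820rem
Step 6: 0.985 × 1.200⁶ = 2.9412rem
Difference: 2.9412 − 1.1820 = 1.7592rem

1.76rem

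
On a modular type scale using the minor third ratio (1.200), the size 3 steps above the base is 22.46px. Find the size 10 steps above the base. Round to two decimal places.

22.46 × 1.200⁷ = 22.46 × 3.58318 ≈ 80.478

80.48px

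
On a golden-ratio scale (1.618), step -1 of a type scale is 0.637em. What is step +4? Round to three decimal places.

The gap is 4 − (-1) = 5 steps, so the factor is 1.618^5.
0.637 × 1.618⁵ = 0.637 × 11.08901 ≈ 7.064

7.064em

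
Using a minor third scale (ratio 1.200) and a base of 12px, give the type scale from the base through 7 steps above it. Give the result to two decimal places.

12.00px, 14.40px, 17.28px, 20.74px, 24.88px, 29.86px, 35.83px, 43.00px

Step 0: 12px
Step 1: 12.0 × 1.200 = 14.40
Step 2: 12.0 × 1.200² = 17.28
Step 3: 12.0 × 1.200³ = 20.74
Step 4: 12.0 × 1.200⁴ = 24.88
Step 5: 12.0 × 1.200⁵ = 29.86
Step 6: 12.0 × 1.200⁶ = 35.83
Step 7: 12.0 × 1.200⁷ = 43.00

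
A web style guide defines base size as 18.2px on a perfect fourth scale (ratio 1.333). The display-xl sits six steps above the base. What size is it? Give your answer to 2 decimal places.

102.11px

18.2 × 1.333⁶ = 18.2 × 5.61023 ≈ 102.11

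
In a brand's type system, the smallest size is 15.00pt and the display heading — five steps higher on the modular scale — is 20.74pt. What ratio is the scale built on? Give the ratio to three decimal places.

1.067

r⁵ = 20.74 / 15.00, so r = (20.74/15.00)^(1/5).
r = 1.3827^(1/5) ≈ 1.0669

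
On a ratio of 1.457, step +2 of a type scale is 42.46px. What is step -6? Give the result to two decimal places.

The gap is -6 − (2) = -8 steps, so the factor is 1.457^-8.
42.46 ÷ 1.457⁸ = 42.46 ÷ 20.30843 ≈ 2.091

2.09px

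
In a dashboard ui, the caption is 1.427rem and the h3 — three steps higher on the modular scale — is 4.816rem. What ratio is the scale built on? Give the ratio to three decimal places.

1.500

r³ = 4.816 / 1.427, so r = (4.816/1.427)^(1/3).
r = 3.3749^(1/3) ≈ 1.5000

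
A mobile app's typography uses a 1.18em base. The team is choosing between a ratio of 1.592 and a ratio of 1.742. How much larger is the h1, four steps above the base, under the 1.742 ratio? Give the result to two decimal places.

At 1.592: 1.18 × 1.592⁴ = 7.5797em
At 1.742: 1.18 × 1.742⁴ = 10.8661em
Difference: 10.8661 − 7.5797 = 3.2864em

3.29em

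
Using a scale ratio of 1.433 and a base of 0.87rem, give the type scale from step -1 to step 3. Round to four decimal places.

Step -1: 0.87 ÷ 1.433 = 0.6071
Step 0: 0.87rem
Step 1: 0.87 × 1.433 = 1.2467
Step 2: 0.87 × 1.433² = 1.7865
Step 3: 0.87 × 1.433³ = 2.5601

0.6071rem, 0.8700rem, 1.2467rem, 1.7865rem, 2.5601rem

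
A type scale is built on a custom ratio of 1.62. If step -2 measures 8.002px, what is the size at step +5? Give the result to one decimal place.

234.3px

The gap is 5 − (-2) = 7 steps, so the factor is 1.62^7.
8.002 × 1.62⁷ = 8.002 × 29.28229 ≈ 234.317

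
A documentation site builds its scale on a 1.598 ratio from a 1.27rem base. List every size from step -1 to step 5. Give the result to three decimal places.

Step -1: 1.27 ÷ 1.598 = 0.795
Step 0: 1.27rem
Step 1: 1.27 × 1.598 = 2.029
Step 2: 1.27 × 1.598² = 3.243
Step 3: 1.27 × 1.598³ = 5.182
Step 4: 1.27 × 1.598⁴ = 8.282
Step 5: 1.27 × 1.598⁵ = 13.234

0.795rem, 1.270rem, 2.029rem, 3.243rem, 5.182rem, 8.282rem, 13.234rem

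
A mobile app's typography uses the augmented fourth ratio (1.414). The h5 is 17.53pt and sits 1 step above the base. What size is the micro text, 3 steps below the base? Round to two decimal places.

4.39pt

The gap is -3 − (1) = -4 steps, so the factor is 1.414^-4.
17.53 ÷ 1.414⁴ = 17.53 ÷ 3.99758 ≈ 4.385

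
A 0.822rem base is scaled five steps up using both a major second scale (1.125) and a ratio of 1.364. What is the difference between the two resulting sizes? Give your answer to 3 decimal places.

Major second: 0.822 × 1.125⁵ = 1.48127rem
At 1.364: 0.822 × 1.364⁵ = 3.88100rem
Difference: 3.88100 − 1.48127 = 2.39973rem

2.400rem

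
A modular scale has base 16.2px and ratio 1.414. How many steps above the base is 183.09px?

7

1.414ⁿ = 183.09 / 16.2 = 11.3019
n = ln(11.3019) / ln(1.414) = 2.4250 / 0.3464 ≈ 7.00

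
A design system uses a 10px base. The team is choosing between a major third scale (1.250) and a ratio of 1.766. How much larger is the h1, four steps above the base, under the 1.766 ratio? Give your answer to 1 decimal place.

Major third: 10.0 × 1.250⁴ = 24.414px
At 1.766: 10.0 × 1.766⁴ = 97.266px
Difference: 97.266 − 24.414 = 72.852px

72.9px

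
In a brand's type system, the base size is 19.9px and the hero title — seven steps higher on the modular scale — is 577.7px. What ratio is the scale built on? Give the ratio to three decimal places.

r⁷ = 577.7 / 19.9, so r = (577.7/19.9)^(1/7).
r = 29.0302^(1/7) ≈ 1.6180

1.618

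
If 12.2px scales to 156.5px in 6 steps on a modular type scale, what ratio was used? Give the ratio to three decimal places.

r⁶ = 156.5 / 12.2, so r = (156.5/12.2)^(1/6).
r = 12.8279^(1/6) ≈ 1.5300

1.530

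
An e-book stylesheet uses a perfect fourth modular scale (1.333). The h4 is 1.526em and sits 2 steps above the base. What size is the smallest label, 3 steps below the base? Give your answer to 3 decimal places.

1.526 ÷ 1.333⁵ = 1.526 ÷ 4.20873 ≈ 0.363

0.363em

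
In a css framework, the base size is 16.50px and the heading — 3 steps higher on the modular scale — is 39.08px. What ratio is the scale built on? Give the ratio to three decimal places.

The ratio satisfies 16.50 × r³ = 39.08, so r = (39.08 / 16.50)^(1/3).
r = 2.3685^(1/3) ≈ 1.3330

1.333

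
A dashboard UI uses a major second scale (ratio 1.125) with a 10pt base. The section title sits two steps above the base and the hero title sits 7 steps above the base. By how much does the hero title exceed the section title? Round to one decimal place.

10.2pt

Step 2: 10.0 × 1.125² = 12.656pt
Step 7: 10.0 × 1.125⁷ = 22.807pt
Difference: 22.807 − 12.656 = 10.151pt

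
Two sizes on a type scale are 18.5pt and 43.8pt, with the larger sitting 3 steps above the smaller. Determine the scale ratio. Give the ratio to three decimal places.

1.333

The ratio satisfies 18.5 × r³ = 43.8, so r = (43.8 / 18.5)^(1/3).
r = 2.3676^(1/3) ≈ 1.3328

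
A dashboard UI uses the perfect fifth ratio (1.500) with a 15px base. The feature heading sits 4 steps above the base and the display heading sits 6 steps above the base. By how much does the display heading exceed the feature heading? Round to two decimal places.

94.92px

Step 4: 15.0 × 1.500⁴ = 75.9375px
Step 6: 15.0 × 1.500⁶ = 170.8594px
Difference: 170.8594 − 75.9375 = 94.9219px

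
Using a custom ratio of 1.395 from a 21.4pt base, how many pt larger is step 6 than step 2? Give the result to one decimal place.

Step 2: 21.4 × 1.395² = 41.645pt
Step 6: 21.4 × 1.395⁶ = 157.710pt
Difference: 157.710 − 41.645 = 116.065pt

116.1pt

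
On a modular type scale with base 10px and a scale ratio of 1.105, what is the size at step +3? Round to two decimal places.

A modular type scale is a geometric sequence: sizeₙ = base × rⁿ.
10.0 × 1.105³ = 10.0 × 1.34923 ≈ 13.49

13.49px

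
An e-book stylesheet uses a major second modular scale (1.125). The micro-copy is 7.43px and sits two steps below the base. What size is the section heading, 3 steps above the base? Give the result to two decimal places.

7.43 × 1.125⁵ = 7.43 × 1.80203 ≈ 13.389

13.39px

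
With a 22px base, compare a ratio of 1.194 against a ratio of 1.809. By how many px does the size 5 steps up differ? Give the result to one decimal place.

372.8px

At 1.194: 22.0 × 1.194⁵ = 53.388px
At 1.809: 22.0 × 1.809⁵ = 426.202px
Difference: 426.202 − 53.388 = 372.814px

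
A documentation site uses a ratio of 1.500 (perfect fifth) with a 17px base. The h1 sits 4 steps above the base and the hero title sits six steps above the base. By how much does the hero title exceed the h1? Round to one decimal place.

Step 4: 17.0 × 1.500⁴ = 86.062px
Step 6: 17.0 × 1.500⁶ = 193.641px
Difference: 193.641 − 86.062 = 107.579px

107.6px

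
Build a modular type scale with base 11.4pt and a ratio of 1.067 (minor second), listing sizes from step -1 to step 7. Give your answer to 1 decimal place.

10.7pt, 11.4pt, 12.2pt, 13.0pt, 13.8pt, 14.8pt, 15.8pt, 16.8pt, 17.9pt

Step -1: 11.4 ÷ 1.067 = 10.7
Step 0: 11.4pt
Step 1: 11.4 × 1.067 = 12.2
Step 2: 11.4 × 1.067² = 13.0
Step 3: 11.4 × 1.067³ = 13.8
Step 4: 11.4 × 1.067⁴ = 14.8
Step 5: 11.4 × 1.067⁵ = 15.8
Step 6: 11.4 × 1.067⁶ = 16.8
Step 7: 11.4 × 1.067⁷ = 17.9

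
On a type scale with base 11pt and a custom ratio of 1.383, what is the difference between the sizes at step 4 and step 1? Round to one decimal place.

25.0pt

Step 1: 11.0 × 1.383 = 15.213pt
Step 4: 11.0 × 1.383⁴ = 40.242pt
Difference: 40.242 − 15.213 = 25.029pt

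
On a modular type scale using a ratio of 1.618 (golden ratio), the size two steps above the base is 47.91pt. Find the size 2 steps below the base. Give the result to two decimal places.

6.99pt

The gap is -2 − (2) = -4 steps, so the factor is 1.618^-4.
47.91 ÷ 1.618⁴ = 47.91 ÷ 6.85353 ≈ 6.991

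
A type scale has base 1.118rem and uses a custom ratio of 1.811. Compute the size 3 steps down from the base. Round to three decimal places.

1.118 ÷ 1.811³ = 1.118 ÷ 5.93957 ≈ 0.188

0.188rem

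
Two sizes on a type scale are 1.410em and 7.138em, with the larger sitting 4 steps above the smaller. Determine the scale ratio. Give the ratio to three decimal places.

The ratio satisfies 1.410 × r⁴ = 7.138, so r = (7.138 / 1.410)^(1/4).
r = 5.0624^(1/4) ≈ 1.5000

1.500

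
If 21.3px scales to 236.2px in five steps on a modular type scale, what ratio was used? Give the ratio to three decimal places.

1.618

The ratio satisfies 21.3 × r⁵ = 236.2, so r = (236.2 / 21.3)^(1/5).
r = 11.0892^(1/5) ≈ 1.6180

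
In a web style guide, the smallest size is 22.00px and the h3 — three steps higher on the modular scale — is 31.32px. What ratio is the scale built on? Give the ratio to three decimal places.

1.125

r³ = 31.32 / 22.00, so r = (31.32/22.00)^(1/3).
r = 1.4236^(1/3) ≈ 1.1249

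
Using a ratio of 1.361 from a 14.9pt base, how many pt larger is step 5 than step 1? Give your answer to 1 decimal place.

49.3pt

Step 1: 14.9 × 1.361 = 20.279pt
Step 5: 14.9 × 1.361⁵ = 69.579pt
Difference: 69.579 − 20.279 = 49.300pt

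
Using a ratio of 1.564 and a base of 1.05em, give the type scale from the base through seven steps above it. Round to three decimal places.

1.050em, 1.642em, 2.568em, 4.017em, 6.283em, 9.826em, 15.368em, 24.035em

Step 0: 1.05em
Step 1: 1.05 × 1.564 = 1.642
Step 2: 1.05 × 1.564² = 2.568
Step 3: 1.05 × 1.564³ = 4.017
Step 4: 1.05 × 1.564⁴ = 6.283
Step 5: 1.05 × 1.564⁵ = 9.826
Step 6: 1.05 × 1.564⁶ = 15.368
Step 7: 1.05 × 1.564⁷ = 24.035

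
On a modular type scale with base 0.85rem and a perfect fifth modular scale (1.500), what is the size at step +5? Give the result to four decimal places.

A modular type scale is a geometric sequence: sizeₙ = base × rⁿ.
0.85 × 1.500⁵ = 0.85 × 7.59375 ≈ 6.4547

6.4547rem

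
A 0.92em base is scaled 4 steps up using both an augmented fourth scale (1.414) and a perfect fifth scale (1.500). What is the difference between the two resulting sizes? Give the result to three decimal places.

Augmented fourth: 0.92 × 1.414⁴ = 3.67778em
Perfect fifth: 0.92 × 1.500⁴ = 4.65750em
Difference: 4.65750 − 3.67778 = 0.97972em

0.980em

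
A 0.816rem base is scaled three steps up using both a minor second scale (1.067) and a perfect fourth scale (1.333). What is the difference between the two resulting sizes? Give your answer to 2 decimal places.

Minor second: 0.816 × 1.067³ = 0.9913rem
Perfect fourth: 0.816 × 1.333³ = 1.9328rem
Difference: 1.9328 − 0.9913 = 0.9415rem

0.94rem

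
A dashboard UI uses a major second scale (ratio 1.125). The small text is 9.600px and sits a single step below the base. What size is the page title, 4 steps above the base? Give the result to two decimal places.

9.600 × 1.125⁵ = 9.600 × 1.80203 ≈ 17.300

17.30px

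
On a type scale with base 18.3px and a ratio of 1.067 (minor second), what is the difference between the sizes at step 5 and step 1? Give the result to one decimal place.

5.8px

Step 1: 18.3 × 1.067 = 19.526px
Step 5: 18.3 × 1.067⁵ = 25.309px
Difference: 25.309 − 19.526 = 5.783px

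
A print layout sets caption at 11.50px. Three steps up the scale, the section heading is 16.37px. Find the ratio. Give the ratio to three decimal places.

1.125

r³ = 16.37 / 11.50, so r = (16.37/11.50)^(1/3).
r = 1.4235^(1/3) ≈ 1.1249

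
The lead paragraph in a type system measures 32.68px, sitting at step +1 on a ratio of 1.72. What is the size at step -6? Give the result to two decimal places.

Moving from step +1 to step -6 is 7 steps down, so divide by r⁷.
32.68 ÷ 1.72⁷ = 32.68 ÷ 44.53476 ≈ 0.734

0.73px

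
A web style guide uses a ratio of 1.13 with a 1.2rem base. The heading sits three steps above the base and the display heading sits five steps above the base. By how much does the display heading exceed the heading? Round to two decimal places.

0.48rem

Step 3: 1.2 × 1.13³ = 1.7315rem
Step 5: 1.2 × 1.13⁵ = 2.2109rem
Difference: 2.2109 − 1.7315 = 0.4794rem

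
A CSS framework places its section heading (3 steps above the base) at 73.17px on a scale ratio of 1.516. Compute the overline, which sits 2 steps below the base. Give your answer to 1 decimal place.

9.1px

73.17 ÷ 1.516⁵ = 73.17 ÷ 8.00748 ≈ 9.138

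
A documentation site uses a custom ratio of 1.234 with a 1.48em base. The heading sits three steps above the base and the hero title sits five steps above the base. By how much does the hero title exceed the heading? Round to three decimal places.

Step 3: 1.48 × 1.234³ = 2.78104em
Step 5: 1.48 × 1.234⁵ = 4.23484em
Difference: 4.23484 − 2.78104 = 1.45380em

1.454em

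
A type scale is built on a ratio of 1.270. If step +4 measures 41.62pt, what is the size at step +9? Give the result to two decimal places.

41.62 × 1.270⁵ = 41.62 × 3.30384 ≈ 137.506

137.51pt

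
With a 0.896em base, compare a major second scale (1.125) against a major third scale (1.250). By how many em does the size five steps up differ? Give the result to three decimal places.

1.120em

Major second: 0.896 × 1.125⁵ = 1.61462em
Major third: 0.896 × 1.250⁵ = 2.73438em
Difference: 2.73438 − 1.61462 = 1.11976em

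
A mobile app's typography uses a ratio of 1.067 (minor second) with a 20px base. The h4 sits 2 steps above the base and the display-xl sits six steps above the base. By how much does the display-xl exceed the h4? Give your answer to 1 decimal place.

6.7px

Step 2: 20.0 × 1.067² = 22.770px
Step 6: 20.0 × 1.067⁶ = 29.513px
Difference: 29.513 − 22.770 = 6.743px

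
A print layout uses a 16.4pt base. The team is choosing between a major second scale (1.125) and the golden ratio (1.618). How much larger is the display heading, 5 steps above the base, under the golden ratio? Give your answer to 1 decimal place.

Major second: 16.4 × 1.125⁵ = 29.553pt
Golden ratio: 16.4 × 1.618⁵ = 181.860pt
Difference: 181.860 − 29.553 = 152.307pt

152.3pt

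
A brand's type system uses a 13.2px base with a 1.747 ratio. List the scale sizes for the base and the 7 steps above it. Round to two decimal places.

13.20px, 23.06px, 40.29px, 70.38px, 122.95px, 214.80px, 375.26px, 655.58px

Step 0: 13.2px
Step 1: 13.2 × 1.747 = 23.06
Step 2: 13.2 × 1.747² = 40.29
Step 3: 13.2 × 1.747³ = 70.38
Step 4: 13.2 × 1.747⁴ = 122.95
Step 5: 13.2 × 1.747⁵ = 214.80
Step 6: 13.2 × 1.747⁶ = 375.26
Step 7: 13.2 × 1.747⁷ = 655.58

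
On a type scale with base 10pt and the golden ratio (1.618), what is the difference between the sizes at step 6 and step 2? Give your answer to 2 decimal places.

153.24pt

Step 2: 10.0 × 1.618² = 26.1792pt
Step 6: 10.0 × 1.618⁶ = 179.4201pt
Difference: 179.4201 − 26.1792 = 153.2409pt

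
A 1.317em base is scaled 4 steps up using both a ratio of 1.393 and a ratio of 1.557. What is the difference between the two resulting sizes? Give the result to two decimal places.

2.78em

At 1.393: 1.317 × 1.393⁴ = 4.9590em
At 1.557: 1.317 × 1.557⁴ = 7.7400em
Difference: 7.7400 − 4.9590 = 2.7810em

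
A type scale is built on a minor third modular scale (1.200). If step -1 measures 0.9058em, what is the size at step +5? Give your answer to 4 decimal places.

The gap is 5 − (-1) = 6 steps, so the factor is 1.200^6.
0.9058 × 1.200⁶ = 0.9058 × 2.98598 ≈ 2.7047

2.7047em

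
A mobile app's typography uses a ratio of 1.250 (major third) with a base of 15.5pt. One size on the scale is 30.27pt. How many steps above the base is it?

1.250ⁿ = 30.27 / 15.5 = 1.9529
n = ln(1.9529) / ln(1.250) = 0.6693 / 0.2231 ≈ 3.00

3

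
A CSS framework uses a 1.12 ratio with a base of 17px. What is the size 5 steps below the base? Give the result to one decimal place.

Every step multiplies by the scale ratio.
17.0 ÷ 1.12⁵ = 17.0 ÷ 1.76234 ≈ 9.65

9.6px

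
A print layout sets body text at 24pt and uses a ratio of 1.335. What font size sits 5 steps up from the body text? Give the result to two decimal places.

Each step on a modular scale multiplies by the ratio, so the size n steps from the base is base × ratioⁿ.
24.0 × 1.335⁵ = 24.0 × 4.24040 ≈ 101.77

101.77pt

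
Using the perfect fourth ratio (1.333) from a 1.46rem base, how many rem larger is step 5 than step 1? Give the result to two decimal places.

Step 1: 1.46 × 1.333 = 1.9462rem
Step 5: 1.46 × 1.333⁵ = 6.1447rem
Difference: 6.1447 − 1.9462 = 4.1985rem

4.20rem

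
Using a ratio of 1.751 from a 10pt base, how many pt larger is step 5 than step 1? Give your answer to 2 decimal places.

Step 1: 10.0 × 1.751 = 17.5100pt
Step 5: 10.0 × 1.751⁵ = 164.6003pt
Difference: 164.6003 − 17.5100 = 147.0903pt

147.09pt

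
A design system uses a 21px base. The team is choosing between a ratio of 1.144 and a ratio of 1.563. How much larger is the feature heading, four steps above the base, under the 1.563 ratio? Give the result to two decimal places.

At 1.144: 21.0 × 1.144⁴ = 35.9686px
At 1.563: 21.0 × 1.563⁴ = 125.3300px
Difference: 125.3300 − 35.9686 = 89.3614px

89.36px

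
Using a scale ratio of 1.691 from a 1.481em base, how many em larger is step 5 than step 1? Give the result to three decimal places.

17.973em

Step 1: 1.481 × 1.691 = 2.50437em
Step 5: 1.481 × 1.691⁵ = 20.47732em
Difference: 20.47732 − 2.50437 = 17.97295em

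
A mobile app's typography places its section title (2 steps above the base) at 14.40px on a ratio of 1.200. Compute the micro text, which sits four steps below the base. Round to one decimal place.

The gap is -4 − (2) = -6 steps, so the factor is 1.200^-6.
14.40 ÷ 1.200⁶ = 14.40 ÷ 2.98598 ≈ 4.823

4.8px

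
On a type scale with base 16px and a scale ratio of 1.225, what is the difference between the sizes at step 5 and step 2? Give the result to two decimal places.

Step 2: 16.0 × 1.225² = 24.0100px
Step 5: 16.0 × 1.225⁵ = 44.1368px
Difference: 44.1368 − 24.0100 = 20.1268px

20.13px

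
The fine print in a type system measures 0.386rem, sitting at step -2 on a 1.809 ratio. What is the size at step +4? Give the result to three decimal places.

Moving from step -2 to step +4 is 6 steps up, so multiply by r⁶.
0.386 × 1.809⁶ = 0.386 × 35.04543 ≈ 13.528

13.528rem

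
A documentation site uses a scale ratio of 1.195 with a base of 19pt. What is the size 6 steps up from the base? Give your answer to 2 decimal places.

19.0 × 1.195⁶ = 19.0 × 2.91211 ≈ 55.33

55.33pt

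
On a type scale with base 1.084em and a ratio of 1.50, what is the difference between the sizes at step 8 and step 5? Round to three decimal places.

19.550em

Step 5: 1.084 × 1.50⁵ = 8.23163em
Step 8: 1.084 × 1.50⁸ = 27.78173em
Difference: 27.78173 − 8.23163 = 19.55010em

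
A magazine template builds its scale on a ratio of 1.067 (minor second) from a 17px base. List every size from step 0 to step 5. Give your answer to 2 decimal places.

17.00px, 18.14px, 19.35px, 20.65px, 22.03px, 23.51px

Step 0: 17px
Step 1: 17.0 × 1.067 = 18.14
Step 2: 17.0 × 1.067² = 19.35
Step 3: 17.0 × 1.067³ = 20.65
Step 4: 17.0 × 1.067⁴ = 22.03
Step 5: 17.0 × 1.067⁵ = 23.51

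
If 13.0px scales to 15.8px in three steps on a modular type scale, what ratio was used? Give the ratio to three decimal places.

1.067

The ratio satisfies 13.0 × r³ = 15.8, so r = (15.8 / 13.0)^(1/3).
r = 1.2154^(1/3) ≈ 1.0672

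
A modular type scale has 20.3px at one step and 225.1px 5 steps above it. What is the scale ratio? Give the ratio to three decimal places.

1.618

r⁵ = 225.1 / 20.3, so r = (225.1/20.3)^(1/5).
r = 11.0887^(1/5) ≈ 1.6180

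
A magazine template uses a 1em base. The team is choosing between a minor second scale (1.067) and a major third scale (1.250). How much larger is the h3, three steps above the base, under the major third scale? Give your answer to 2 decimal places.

Minor second: 1.0 × 1.067³ = 1.2148em
Major third: 1.0 × 1.250³ = 1.9531em
Difference: 1.9531 − 1.2148 = 0.7383em

0.74em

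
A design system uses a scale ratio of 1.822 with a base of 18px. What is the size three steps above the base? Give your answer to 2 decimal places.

108.87px

18.0 × 1.822³ = 18.0 × 6.04846 ≈ 108.87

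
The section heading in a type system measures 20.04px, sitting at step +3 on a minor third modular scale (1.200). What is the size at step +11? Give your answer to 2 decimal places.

20.04 × 1.200⁸ = 20.04 × 4.29982 ≈ 86.168

86.17px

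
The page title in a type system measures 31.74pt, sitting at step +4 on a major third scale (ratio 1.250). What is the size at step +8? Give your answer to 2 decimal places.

The gap is 8 − (4) = 4 steps, so the factor is 1.250^4.
31.74 × 1.250⁴ = 31.74 × 2.44141 ≈ 77.490

77.49pt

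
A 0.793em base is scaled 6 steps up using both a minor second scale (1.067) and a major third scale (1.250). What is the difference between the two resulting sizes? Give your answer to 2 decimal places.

Minor second: 0.793 × 1.067⁶ = 1.1702em
Major third: 0.793 × 1.250⁶ = 3.0251em
Difference: 3.0251 − 1.1702 = 1.8549em

1.85em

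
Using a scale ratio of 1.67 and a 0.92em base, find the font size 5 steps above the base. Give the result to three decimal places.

11.950em

0.92 × 1.67⁵ = 0.92 × 12.98920 ≈ 11.950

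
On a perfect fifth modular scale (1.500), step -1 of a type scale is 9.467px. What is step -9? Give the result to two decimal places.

The gap is -9 − (-1) = -8 steps, so the factor is 1.500^-8.
9.467 ÷ 1.500⁸ = 9.467 ÷ 25.62891 ≈ 0.369

0.37px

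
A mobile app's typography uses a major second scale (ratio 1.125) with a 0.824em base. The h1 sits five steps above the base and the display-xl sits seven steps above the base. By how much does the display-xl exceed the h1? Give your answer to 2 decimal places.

Step 5: 0.824 × 1.125⁵ = 1.4849em
Step 7: 0.824 × 1.125⁷ = 1.8793em
Difference: 1.8793 − 1.4849 = 0.3944em

0.39em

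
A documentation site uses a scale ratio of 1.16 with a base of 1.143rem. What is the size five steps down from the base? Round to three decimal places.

A modular type scale is a geometric sequence: sizeₙ = base × rⁿ.
1.143 ÷ 1.16⁵ = 1.143 ÷ 2.10034 ≈ 0.544

0.544rem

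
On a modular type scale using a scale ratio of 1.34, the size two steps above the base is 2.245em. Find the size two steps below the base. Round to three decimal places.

0.696em

Moving from step +2 to step -2 is 4 steps down, so divide by r⁴.
2.245 ÷ 1.34⁴ = 2.245 ÷ 3.22418 ≈ 0.696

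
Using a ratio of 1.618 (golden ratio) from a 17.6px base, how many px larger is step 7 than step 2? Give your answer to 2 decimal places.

464.86px

Step 2: 17.6 × 1.618² = 46.0755px
Step 7: 17.6 × 1.618⁷ = 510.9310px
Difference: 510.9310 − 46.0755 = 464.8555px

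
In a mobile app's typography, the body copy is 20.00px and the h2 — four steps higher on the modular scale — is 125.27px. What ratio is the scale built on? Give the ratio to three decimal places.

1.582

r⁴ = 125.27 / 20.00, so r = (125.27/20.00)^(1/4).
r = 6.2635^(1/4) ≈ 1.5820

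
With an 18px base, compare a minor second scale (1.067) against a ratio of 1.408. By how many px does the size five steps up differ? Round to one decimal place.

74.7px

Minor second: 18.0 × 1.067⁵ = 24.894px
At 1.408: 18.0 × 1.408⁵ = 99.606px
Difference: 99.606 − 24.894 = 74.712px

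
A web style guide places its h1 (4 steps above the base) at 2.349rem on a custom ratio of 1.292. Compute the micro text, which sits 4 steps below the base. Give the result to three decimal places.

2.349 ÷ 1.292⁸ = 2.349 ÷ 7.76426 ≈ 0.303

0.303rem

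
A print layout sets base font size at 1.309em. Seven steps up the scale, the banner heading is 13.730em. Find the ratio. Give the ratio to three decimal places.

The ratio satisfies 1.309 × r⁷ = 13.730, so r = (13.730 / 1.309)^(1/7).
r = 10.4889^(1/7) ≈ 1.3990

1.399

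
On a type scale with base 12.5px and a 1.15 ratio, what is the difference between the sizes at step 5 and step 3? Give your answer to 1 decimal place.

6.1px

Step 3: 12.5 × 1.15³ = 19.011px
Step 5: 12.5 × 1.15⁵ = 25.142px
Difference: 25.142 − 19.011 = 6.131px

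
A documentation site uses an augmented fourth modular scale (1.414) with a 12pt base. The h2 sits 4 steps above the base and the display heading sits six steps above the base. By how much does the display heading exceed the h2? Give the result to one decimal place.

Step 4: 12.0 × 1.414⁴ = 47.971pt
Step 6: 12.0 × 1.414⁶ = 95.913pt
Difference: 95.913 − 47.971 = 47.942pt

47.9pt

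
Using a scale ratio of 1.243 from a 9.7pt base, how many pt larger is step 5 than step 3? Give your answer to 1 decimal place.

10.2pt

Step 3: 9.7 × 1.243³ = 18.629pt
Step 5: 9.7 × 1.243⁵ = 28.782pt
Difference: 28.782 − 18.629 = 10.153pt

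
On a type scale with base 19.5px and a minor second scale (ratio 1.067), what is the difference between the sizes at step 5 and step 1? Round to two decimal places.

Step 1: 19.5 × 1.067 = 20.8065px
Step 5: 19.5 × 1.067⁵ = 26.9685px
Difference: 26.9685 − 20.8065 = 6.1620px

6.16px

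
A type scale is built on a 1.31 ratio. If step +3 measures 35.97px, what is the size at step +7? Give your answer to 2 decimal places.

105.93px

35.97 × 1.31⁴ = 35.97 × 2.94500 ≈ 105.932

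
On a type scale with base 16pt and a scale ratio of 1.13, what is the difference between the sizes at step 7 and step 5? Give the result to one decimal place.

8.2pt

Step 5: 16.0 × 1.13⁵ = 29.479pt
Step 7: 16.0 × 1.13⁷ = 37.642pt
Difference: 37.642 − 29.479 = 8.163pt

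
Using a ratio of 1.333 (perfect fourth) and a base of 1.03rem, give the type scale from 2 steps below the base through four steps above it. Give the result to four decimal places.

0.5797rem, 0.7727rem, 1.0300rem, 1.3730rem, 1.8302rem, 2.4397rem, 3.2521rem

Step -2: 1.03 ÷ 1.333² = 0.5797
Step -1: 1.03 ÷ 1.333 = 0.7727
Step 0: 1.03rem
Step 1: 1.03 × 1.333 = 1.3730
Step 2: 1.03 × 1.333² = 1.8302
Step 3: 1.03 × 1.333³ = 2.4397
Step 4: 1.03 × 1.333⁴ = 3.2521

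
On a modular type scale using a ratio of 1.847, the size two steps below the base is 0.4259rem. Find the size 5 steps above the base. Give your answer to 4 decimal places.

0.4259 × 1.847⁷ = 0.4259 × 73.32773 ≈ 31.2303

31.2303rem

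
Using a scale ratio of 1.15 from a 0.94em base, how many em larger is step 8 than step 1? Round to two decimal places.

1.79em

Step 1: 0.94 × 1.15 = 1.0810em
Step 8: 0.94 × 1.15⁸ = 2.8755em
Difference: 2.8755 − 1.0810 = 1.7945em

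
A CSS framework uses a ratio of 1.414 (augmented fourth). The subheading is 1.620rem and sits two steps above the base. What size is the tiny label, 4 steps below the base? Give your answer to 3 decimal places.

1.620 ÷ 1.414⁶ = 1.620 ÷ 7.99275 ≈ 0.203

0.203rem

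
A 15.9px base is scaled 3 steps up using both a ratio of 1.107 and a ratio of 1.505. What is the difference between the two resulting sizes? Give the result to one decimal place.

At 1.107: 15.9 × 1.107³ = 21.569px
At 1.505: 15.9 × 1.505³ = 54.201px
Difference: 54.201 − 21.569 = 32.632px

32.6px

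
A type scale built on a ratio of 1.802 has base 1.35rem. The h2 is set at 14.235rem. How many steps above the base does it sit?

4

1.802ⁿ = 14.235 / 1.35 = 10.5444
n = ln(10.5444) / ln(1.802) = 2.3556 / 0.5889 ≈ 4.00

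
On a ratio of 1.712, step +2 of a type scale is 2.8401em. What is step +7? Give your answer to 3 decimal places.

2.8401 × 1.712⁵ = 2.8401 × 14.70682 ≈ 41.769

41.769em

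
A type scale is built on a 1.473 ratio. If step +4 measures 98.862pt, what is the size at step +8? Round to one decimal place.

465.4pt

Moving from step +4 to step +8 is 4 steps up, so multiply by r⁴.
98.862 × 1.473⁴ = 98.862 × 4.70772 ≈ 465.415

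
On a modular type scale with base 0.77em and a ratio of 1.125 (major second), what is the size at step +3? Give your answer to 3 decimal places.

A modular type scale is a geometric sequence: sizeₙ = base × rⁿ.
0.77 × 1.125³ = 0.77 × 1.42383 ≈ 1.096

1.096em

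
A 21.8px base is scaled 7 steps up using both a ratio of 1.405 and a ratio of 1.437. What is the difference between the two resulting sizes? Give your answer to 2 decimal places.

40.23px

At 1.405: 21.8 × 1.405⁷ = 235.6084px
At 1.437: 21.8 × 1.437⁷ = 275.8379px
Difference: 275.8379 − 235.6084 = 40.2295px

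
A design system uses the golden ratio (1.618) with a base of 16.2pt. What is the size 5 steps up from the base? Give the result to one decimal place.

16.2 × 1.618⁵ = 16.2 × 11.08901 ≈ 179.64

179.6pt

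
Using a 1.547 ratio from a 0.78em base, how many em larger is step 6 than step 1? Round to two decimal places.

Step 1: 0.78 × 1.547 = 1.2067em
Step 6: 0.78 × 1.547⁶ = 10.6914em
Difference: 10.6914 − 1.2067 = 9.4847em

9.48em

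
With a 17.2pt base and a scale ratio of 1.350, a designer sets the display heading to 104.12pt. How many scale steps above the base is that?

6

1.350ⁿ = 104.12 / 17.2 = 6.0535
n = ln(6.0535) / ln(1.350) = 1.8006 / 0.3001 ≈ 6.00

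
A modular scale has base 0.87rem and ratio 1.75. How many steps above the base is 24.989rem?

6

1.75ⁿ = 24.989 / 0.87 = 28.7230
n = ln(28.7230) / ln(1.75) = 3.3577 / 0.5596 ≈ 6.00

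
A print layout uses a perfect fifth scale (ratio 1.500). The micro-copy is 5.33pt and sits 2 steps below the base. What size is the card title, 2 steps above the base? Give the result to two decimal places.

Moving from step -2 to step +2 is 4 steps up, so multiply by r⁴.
5.33 × 1.500⁴ = 5.33 × 5.06250 ≈ 26.983

26.98pt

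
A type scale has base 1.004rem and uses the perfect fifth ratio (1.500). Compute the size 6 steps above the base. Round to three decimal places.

Every step multiplies by the scale ratio.
1.004 × 1.500⁶ = 1.004 × 11.39062 ≈ 11.436

11.436rem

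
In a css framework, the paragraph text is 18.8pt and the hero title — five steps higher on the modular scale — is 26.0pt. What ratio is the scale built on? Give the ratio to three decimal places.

The ratio satisfies 18.8 × r⁵ = 26.0, so r = (26.0 / 18.8)^(1/5).
r = 1.3830^(1/5) ≈ 1.0670

1.067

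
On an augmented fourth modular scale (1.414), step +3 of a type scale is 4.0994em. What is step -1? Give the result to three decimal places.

4.0994 ÷ 1.414⁴ = 4.0994 ÷ 3.99758 ≈ 1.025

1.025em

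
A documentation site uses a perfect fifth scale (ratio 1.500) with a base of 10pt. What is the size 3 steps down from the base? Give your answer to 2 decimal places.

2.96pt

Every step multiplies by the scale ratio.
10.0 ÷ 1.500³ = 10.0 ÷ 3.37500 ≈ 2.96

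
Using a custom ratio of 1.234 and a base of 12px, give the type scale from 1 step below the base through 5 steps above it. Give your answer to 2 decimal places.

9.72px, 12.00px, 14.81px, 18.27px, 22.55px, 27.83px, 34.34px

Step -1: 12.0 ÷ 1.234 = 9.72
Step 0: 12px
Step 1: 12.0 × 1.234 = 14.81
Step 2: 12.0 × 1.234² = 18.27
Step 3: 12.0 × 1.234³ = 22.55
Step 4: 12.0 × 1.234⁴ = 27.83
Step 5: 12.0 × 1.234⁵ = 34.34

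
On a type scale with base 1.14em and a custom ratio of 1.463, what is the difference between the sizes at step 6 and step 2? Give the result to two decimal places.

8.74em

Step 2: 1.14 × 1.463² = 2.4400em
Step 6: 1.14 × 1.463⁶ = 11.1782em
Difference: 11.1782 − 2.4400 = 8.7382em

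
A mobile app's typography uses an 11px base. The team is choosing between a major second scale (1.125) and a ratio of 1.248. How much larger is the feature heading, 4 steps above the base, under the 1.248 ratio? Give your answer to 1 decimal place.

9.1px

Major second: 11.0 × 1.125⁴ = 17.620px
At 1.248: 11.0 × 1.248⁴ = 26.684px
Difference: 26.684 − 17.620 = 9.064px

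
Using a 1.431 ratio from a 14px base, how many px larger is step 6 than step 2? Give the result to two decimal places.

Step 2: 14.0 × 1.431² = 28.6687px
Step 6: 14.0 × 1.431⁶ = 120.2170px
Difference: 120.2170 − 28.6687 = 91.5483px

91.55px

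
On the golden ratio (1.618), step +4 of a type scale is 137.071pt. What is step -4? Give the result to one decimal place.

2.9pt

137.071 ÷ 1.618⁸ = 137.071 ÷ 46.97082 ≈ 2.918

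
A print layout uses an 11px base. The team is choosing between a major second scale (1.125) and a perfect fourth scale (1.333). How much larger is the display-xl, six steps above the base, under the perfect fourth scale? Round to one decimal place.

Major second: 11.0 × 1.125⁶ = 22.300px
Perfect fourth: 11.0 × 1.333⁶ = 61.713px
Difference: 61.713 − 22.300 = 39.413px

39.4px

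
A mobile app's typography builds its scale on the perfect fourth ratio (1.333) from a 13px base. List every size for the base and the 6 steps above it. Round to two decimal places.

Step 0: 13px
Step 1: 13.0 × 1.333 = 17.33
Step 2: 13.0 × 1.333² = 23.10
Step 3: 13.0 × 1.333³ = 30.79
Step 4: 13.0 × 1.333⁴ = 41.05
Step 5: 13.0 × 1.333⁵ = 54.71
Step 6: 13.0 × 1.333⁶ = 72.93

13.00px, 17.33px, 23.10px, 30.79px, 41.05px, 54.71px, 72.93px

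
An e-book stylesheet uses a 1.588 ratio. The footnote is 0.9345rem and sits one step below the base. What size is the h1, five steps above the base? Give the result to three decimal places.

14.986rem

0.9345 × 1.588⁶ = 0.9345 × 16.03626 ≈ 14.986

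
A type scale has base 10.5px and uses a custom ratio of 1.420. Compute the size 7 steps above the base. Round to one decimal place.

A modular type scale is a geometric sequence: sizeₙ = base × rⁿ.
10.5 × 1.420⁷ = 10.5 × 11.64175 ≈ 122.24

122.2px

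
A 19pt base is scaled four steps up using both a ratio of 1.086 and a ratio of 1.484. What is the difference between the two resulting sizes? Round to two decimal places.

At 1.086: 19.0 × 1.086⁴ = 26.4285pt
At 1.484: 19.0 × 1.484⁴ = 92.1487pt
Difference: 92.1487 − 26.4285 = 65.7202pt

65.72pt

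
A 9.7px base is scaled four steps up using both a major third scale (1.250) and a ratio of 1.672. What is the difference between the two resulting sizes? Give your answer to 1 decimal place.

Major third: 9.7 × 1.250⁴ = 23.682px
At 1.672: 9.7 × 1.672⁴ = 75.808px
Difference: 75.808 − 23.682 = 52.126px

52.1px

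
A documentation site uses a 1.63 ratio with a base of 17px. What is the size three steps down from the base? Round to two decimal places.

3.93px

Every step multiplies by the scale ratio.
17.0 ÷ 1.63³ = 17.0 ÷ 4.33075 ≈ 3.93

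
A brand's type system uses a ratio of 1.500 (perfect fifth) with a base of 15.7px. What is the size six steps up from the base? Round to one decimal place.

178.8px

15.7 × 1.500⁶ = 15.7 × 11.39062 ≈ 178.83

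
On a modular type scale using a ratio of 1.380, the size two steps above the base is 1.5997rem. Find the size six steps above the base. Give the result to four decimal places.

1.5997 × 1.380⁴ = 1.5997 × 3.62674 ≈ 5.8017

5.8017rem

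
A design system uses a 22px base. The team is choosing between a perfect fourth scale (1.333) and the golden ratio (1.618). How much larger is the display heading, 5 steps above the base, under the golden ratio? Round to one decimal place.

151.4px

Perfect fourth: 22.0 × 1.333⁵ = 92.592px
Golden ratio: 22.0 × 1.618⁵ = 243.958px
Difference: 243.958 − 92.592 = 151.366px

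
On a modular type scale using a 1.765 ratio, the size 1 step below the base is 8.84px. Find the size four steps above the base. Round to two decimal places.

151.42px

The gap is 4 − (-1) = 5 steps, so the factor is 1.765^5.
8.84 × 1.765⁵ = 8.84 × 17.12867 ≈ 151.417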